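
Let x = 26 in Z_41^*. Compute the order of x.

40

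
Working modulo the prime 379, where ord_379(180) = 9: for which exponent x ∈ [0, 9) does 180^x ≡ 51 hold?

6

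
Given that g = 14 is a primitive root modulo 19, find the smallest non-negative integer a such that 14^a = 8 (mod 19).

Successive powers of 14 modulo 19:
  14^0=1  14^1=14  14^2=6  14^3=8
So 14^3 ≡ 8 (mod 19), giving a = 3.

3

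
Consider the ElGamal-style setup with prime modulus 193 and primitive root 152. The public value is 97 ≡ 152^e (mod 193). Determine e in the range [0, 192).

146

Baby-step giant-step with m = ceil(sqrt(192)) = 14.
Baby table (152^j mod 193 for j=0..13):
  0:1  1:152  2:137  3:173  4:48  5:155  6:14  7:5
  8:181  9:106  10:93  11:47  12:3  13:70
Giant step factor: 152^(-14) ≡ 139 (mod 193).
Scan 97·139^i mod 193 for i = 0, 1, …:
  i=0: 97   i=1: 166   i=2: 107   i=3: 12
  i=4: 124   i=5: 59   i=6: 95   i=7: 81
  i=8: 65   i=9: 157   i=10: 14
Match at i=10, j=6: e = 10·14 + 6 = 146.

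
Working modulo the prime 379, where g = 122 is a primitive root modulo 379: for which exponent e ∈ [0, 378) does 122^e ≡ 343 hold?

Baby-step giant-step with m = ceil(sqrt(378)) = 20.
Baby table (122^j mod 379 for j=0..19):
  0:1  1:122  2:103  3:59  4:376  5:13  6:70  7:202
  8:9  9:340  10:169  11:152  12:352  13:117  14:251  15:302
  16:81  17:28  18:5  19:231
Giant step factor: 122^(-20) ≡ 170 (mod 379).
Scan 343·170^i mod 379 for i = 0, 1, …:
  i=0: 343   i=1: 323   i=2: 334   i=3: 309
  i=4: 228   i=5: 102   i=6: 285   i=7: 317
  i=8: 72   i=9: 112   i=10: 90   i=11: 140
  i=12: 302
Match at i=12, j=15: e = 12·20 + 15 = 255.

255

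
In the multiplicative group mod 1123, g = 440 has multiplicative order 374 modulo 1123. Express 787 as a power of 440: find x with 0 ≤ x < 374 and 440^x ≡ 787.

316

Baby-step giant-step with m = ceil(sqrt(374)) = 20.
Baby table (440^j mod 1123 for j=0..19):
  0:1  1:440  2:444  3:1081  4:611  5:443  6:641  7:167
  8:485  9:30  10:847  11:967  12:986  13:362  14:937  15:139
  16:518  17:1074  18:900  19:704
Giant step factor: 440^(-20) ≡ 448 (mod 1123).
Scan 787·448^i mod 1123 for i = 0, 1, …:
  i=0: 787   i=1: 1077   i=2: 729   i=3: 922
  i=4: 915   i=5: 25   i=6: 1093   i=7: 36
  i=8: 406   i=9: 1085     …   i=14: 317
  i=15: 518
Match at i=15, j=16: x = 15·20 + 16 = 316.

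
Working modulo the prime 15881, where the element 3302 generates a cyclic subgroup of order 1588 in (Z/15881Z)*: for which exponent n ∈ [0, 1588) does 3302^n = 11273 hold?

Baby-step giant-step with m = ceil(sqrt(1588)) = 40.
Baby table (3302^j mod 15881 for j=0..39):
  0:1  1:3302  2:8838  3:9679  4:7486  5:7936  6:1022  7:7872
  8:12028  9:13956  10:11931  11:11282  12:12219  13:9398  14:722  15:1894
  16:12755  17:598  18:5352  19:12632  20:7358  21:14067  22:13190  23:7678
  24:6680  25:14532  26:8163  27:4169  28:13092  29:1702  30:14011  31:2969
  32:5061  33:4610  34:8222  35:8415  36:10461  37:1047  38:11017  39:10644
Giant step factor: 3302^(-40) ≡ 12800 (mod 15881).
Scan 11273·12800^i mod 15881 for i = 0, 1, …:
  i=0: 11273   i=1: 15515   i=2: 95   i=3: 9044
  i=4: 6591   i=5: 4928   i=6: 14949   i=7: 12912
  i=8: 33   i=9: 9494     …   i=26: 2021
  i=27: 14532
Match at i=27, j=25: n = 27·40 + 25 = 1105.

1105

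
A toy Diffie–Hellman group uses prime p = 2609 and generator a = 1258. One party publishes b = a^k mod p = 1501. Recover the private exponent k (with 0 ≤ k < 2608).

1762

Baby-step giant-step with m = ceil(sqrt(2608)) = 52.
Baby table (1258^j mod 2609 for j=0..51):
  0:1  1:1258  2:1510  3:228  4:2443  5:2501  6:2413  7:1287
  8:1466  9:2274  10:1228  11:296  12:1890  13:821  14:2263  15:435
  16:1949  17:1991  18:38  19:842  20:2591  21:837  22:1519  23:1114
  24:379  25:1944  26:919  27:315  28:2311  29:812  30:1377  31:2499
  32:2506  33:876  34:1010  35:2606  36:1444  37:688  38:1925  39:498
  40:324  41:588  42:1357  43:820  44:1005  45:1534  46:1721  47:2157
  48:146  49:1038  50:1304  51:1980
Giant step factor: 1258^(-52) ≡ 584 (mod 2609).
Scan 1501·584^i mod 2609 for i = 0, 1, …:
  i=0: 1501   i=1: 2569   i=2: 121   i=3: 221
  i=4: 1223   i=5: 1975   i=6: 222   i=7: 1807
  i=8: 1252   i=9: 648     …   i=32: 2536
  i=33: 1721
Match at i=33, j=46: k = 33·52 + 46 = 1762.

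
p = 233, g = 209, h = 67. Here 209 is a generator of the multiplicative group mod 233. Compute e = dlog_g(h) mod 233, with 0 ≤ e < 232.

Baby-step giant-step with m = ceil(sqrt(232)) = 16.
Baby table (209^j mod 233 for j=0..15):
  0:1  1:209  2:110  3:156  4:217  5:151  6:104  7:67
  8:23  9:147  10:200  11:93  12:98  13:211  14:62  15:143
Giant step factor: 209^(-16) ≡ 37 (mod 233).
Scan 67·37^i mod 233 for i = 0, 1, …:
  i=0: 67
Match at i=0, j=7: e = 0·16 + 7 = 7.

7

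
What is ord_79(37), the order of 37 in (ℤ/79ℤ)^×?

78

The order of 37 must divide p − 1 = 78 = 2 · 3 · 13.
Divisors: 1, 2, 3, 6, 13, 26, 39, 78.
Check each in increasing order: 37^1 ≡ 37;  37^2 ≡ 26;  37^3 ≡ 14;  37^6 ≡ 38;  37^13 ≡ 24;  37^26 ≡ 23;  37^39 ≡ 78;  37^78 ≡ 1.
Smallest exponent giving 1 is 78.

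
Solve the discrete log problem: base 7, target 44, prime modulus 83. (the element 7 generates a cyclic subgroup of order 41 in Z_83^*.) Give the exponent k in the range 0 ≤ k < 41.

34

Baby-step giant-step with m = ceil(sqrt(41)) = 7.
Baby table (7^j mod 83 for j=0..6):
  0:1  1:7  2:49  3:11  4:77  5:41  6:38
Giant step factor: 7^(-7) ≡ 44 (mod 83).
Scan 44·44^i mod 83 for i = 0, 1, …:
  i=0: 44   i=1: 27   i=2: 26   i=3: 65
  i=4: 38
Match at i=4, j=6: k = 4·7 + 6 = 34.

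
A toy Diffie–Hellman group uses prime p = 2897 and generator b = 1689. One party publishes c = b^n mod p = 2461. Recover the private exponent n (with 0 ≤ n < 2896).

Baby-step giant-step with m = ceil(sqrt(2896)) = 54.
Baby table (1689^j mod 2897 for j=0..53):
  0:1  1:1689  2:2073  3:1721  4:1078  5:1426  6:1107  7:1158
  8:387  9:1818  10:2679  11:2614  12:18  13:1432  14:2550  15:2008
  16:2022  17:2492  18:2544  19:565  20:1172  21:857  22:1870  23:700
  24:324  25:2600  26:2445  27:1380  28:1632  29:1401  30:2337  31:1479
  32:817  33:941  34:1793  35:1012  36:38  37:448  38:555  39:1664
  40:406  41:2042  42:1508  43:549  44:221  45:2453  46:407  47:834
  48:684  49:2270  50:1299  51:982  52:1514  53:1992
Giant step factor: 1689^(-54) ≡ 1366 (mod 2897).
Scan 2461·1366^i mod 2897 for i = 0, 1, …:
  i=0: 2461   i=1: 1206   i=2: 1900   i=3: 2585
  i=4: 2564   i=5: 2848   i=6: 2594   i=7: 373
  i=8: 2543   i=9: 235     …   i=38: 1347
  i=39: 407
Match at i=39, j=46: n = 39·54 + 46 = 2152.

2152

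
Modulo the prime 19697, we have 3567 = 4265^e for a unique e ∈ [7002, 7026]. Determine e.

7014

Compute 4265^7002 mod 19697 = 4040, then multiply by 4265 repeatedly:
  4265^7002=4040  4265^7003=15422  4265^7004=6547  4265^7005=12306  4265^7006=12282
  4265^7007=8407  4265^7008=7315  4265^7009=18124  4265^7010=7832  4265^7011=17065
  4265^7012=1810  4265^7013=18123  4265^7014=3567
Found 3567 at exponent 7014.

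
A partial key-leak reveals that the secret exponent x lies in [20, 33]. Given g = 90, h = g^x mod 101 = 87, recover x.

20

Compute 90^20 mod 101 = 87, then multiply by 90 repeatedly:
  90^20=87
Found 87 at exponent 20.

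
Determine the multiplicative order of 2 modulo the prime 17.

8

The order of 2 must divide p − 1 = 16 = 2^4.
Divisors: 1, 2, 4, 8, 16.
Check each in increasing order: 2^1 ≡ 2;  2^2 ≡ 4;  2^4 ≡ 16;  2^8 ≡ 1.
Smallest exponent giving 1 is 8.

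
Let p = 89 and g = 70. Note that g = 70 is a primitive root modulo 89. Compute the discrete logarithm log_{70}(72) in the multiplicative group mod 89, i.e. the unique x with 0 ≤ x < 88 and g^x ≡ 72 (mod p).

14

Successive powers of 70 modulo 89:
  70^0=1  70^1=70  70^2=5  70^3=83  70^4=25  70^5=59
  70^6=36  70^7=28  70^8=2  70^9=51  70^10=10  70^11=77
  70^12=50  70^13=29  70^14=72
So 70^14 ≡ 72 (mod 89), giving x = 14.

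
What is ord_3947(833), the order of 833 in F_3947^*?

The order of 833 must divide p − 1 = 3946 = 2 · 1973.
Divisors: 1, 2, 1973, 3946.
Check each in increasing order: 833^1 ≡ 833;  833^2 ≡ 3164;  833^1973 ≡ 3946;  833^3946 ≡ 1.
Smallest exponent giving 1 is 3946.

3946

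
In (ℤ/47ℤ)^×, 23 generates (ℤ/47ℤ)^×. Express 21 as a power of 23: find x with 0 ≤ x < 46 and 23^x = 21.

Baby-step giant-step with m = ceil(sqrt(46)) = 7.
Baby table (23^j mod 47 for j=0..6):
  0:1  1:23  2:12  3:41  4:3  5:22  6:36
Giant step factor: 23^(-7) ≡ 13 (mod 47).
Scan 21·13^i mod 47 for i = 0, 1, …:
  i=0: 21   i=1: 38   i=2: 24   i=3: 30
  i=4: 14   i=5: 41
Match at i=5, j=3: x = 5·7 + 3 = 38.

38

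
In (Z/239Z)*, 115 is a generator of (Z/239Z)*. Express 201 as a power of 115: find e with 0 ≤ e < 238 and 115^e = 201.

Baby-step giant-step with m = ceil(sqrt(238)) = 16.
Baby table (115^j mod 239 for j=0..15):
  0:1  1:115  2:80  3:118  4:186  5:119  6:62  7:199
  8:180  9:146  10:60  11:208  12:20  13:149  14:166  15:209
Giant step factor: 115^(-16) ≡ 108 (mod 239).
Scan 201·108^i mod 239 for i = 0, 1, …:
  i=0: 201   i=1: 198   i=2: 113   i=3: 15
  i=4: 186
Match at i=4, j=4: e = 4·16 + 4 = 68.

68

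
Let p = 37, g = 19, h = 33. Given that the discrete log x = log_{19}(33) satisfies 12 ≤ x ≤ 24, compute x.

16

Compute 19^12 mod 37 = 10, then multiply by 19 repeatedly:
  19^12=10  19^13=5  19^14=21  19^15=29  19^16=33
Found 33 at exponent 16.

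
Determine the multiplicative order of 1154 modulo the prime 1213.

1212

The order of 1154 must divide p − 1 = 1212 = 2^2 · 3 · 101.
Divisors: 1, 2, 3, 4, 6, 12, 101, 202, 303, 404, 606, 1212.
Check each in increasing order: 1154^1 ≡ 1154;  1154^2 ≡ 1055;  1154^3 ≡ 831;  1154^4 ≡ 704;  1154^6 ≡ 364;  1154^12 ≡ 279;  1154^101 ≡ 47;  1154^202 ≡ 996;  1154^303 ≡ 718;  1154^404 ≡ 995;  1154^606 ≡ 1212;  1154^1212 ≡ 1.
Smallest exponent giving 1 is 1212.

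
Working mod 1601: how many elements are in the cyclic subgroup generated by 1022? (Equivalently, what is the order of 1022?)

800

The order of 1022 must divide p − 1 = 1600 = 2^6 · 5^2.
Divisors: 1, 2, 4, 5, 8, 10, 16, 20, 25, 32, 40, 50, 64, 80, 100, 160, 200, 320, 400, 800, 1600.
Check each in increasing order: 1022^1 ≡ 1022;  1022^2 ≡ 632;  1022^4 ≡ 775;  1022^5 ≡ 1156;  1022^8 ≡ 250;  1022^10 ≡ 1102;  1022^16 ≡ 61;  1022^20 ≡ 846;  1022^25 ≡ 1366;  1022^32 ≡ 519;  1022^40 ≡ 69;  1022^50 ≡ 791;  1022^64 ≡ 393;  1022^80 ≡ 1559;  1022^100 ≡ 1291;  1022^160 ≡ 163;  1022^200 ≡ 40;  1022^320 ≡ 953;  1022^400 ≡ 1600;  1022^800 ≡ 1.
Smallest exponent giving 1 is 800.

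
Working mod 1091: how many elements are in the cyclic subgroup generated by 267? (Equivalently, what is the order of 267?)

The order of 267 must divide p − 1 = 1090 = 2 · 5 · 109.
Divisors: 1, 2, 5, 10, 109, 218, 545, 1090.
Check each in increasing order: 267^1 ≡ 267;  267^2 ≡ 374;  267^5 ≡ 871;  267^10 ≡ 396;  267^109 ≡ 79;  267^218 ≡ 786;  267^545 ≡ 1090;  267^1090 ≡ 1.
Smallest exponent giving 1 is 1090.

1090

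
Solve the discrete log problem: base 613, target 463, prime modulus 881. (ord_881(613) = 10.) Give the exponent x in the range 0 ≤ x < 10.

Successive powers of 613 modulo 881:
  613^0=1  613^1=613  613^2=463
So 613^2 ≡ 463 (mod 881), giving x = 2.

2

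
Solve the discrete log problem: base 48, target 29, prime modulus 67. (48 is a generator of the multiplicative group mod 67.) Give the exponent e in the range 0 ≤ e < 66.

44

Baby-step giant-step with m = ceil(sqrt(66)) = 9.
Baby table (48^j mod 67 for j=0..8):
  0:1  1:48  2:26  3:42  4:6  5:20  6:22  7:51
  8:36
Giant step factor: 48^(-9) ≡ 43 (mod 67).
Scan 29·43^i mod 67 for i = 0, 1, …:
  i=0: 29   i=1: 41   i=2: 21   i=3: 32
  i=4: 36
Match at i=4, j=8: e = 4·9 + 8 = 44.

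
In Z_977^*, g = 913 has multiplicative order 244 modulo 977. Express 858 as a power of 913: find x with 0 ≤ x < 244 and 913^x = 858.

171

Baby-step giant-step with m = ceil(sqrt(244)) = 16.
Baby table (913^j mod 977 for j=0..15):
  0:1  1:913  2:188  3:669  4:172  5:716  6:95  7:759
  8:274  9:50  10:708  11:607  12:232  13:784  14:628  15:842
Giant step factor: 913^(-16) ≡ 530 (mod 977).
Scan 858·530^i mod 977 for i = 0, 1, …:
  i=0: 858   i=1: 435   i=2: 955   i=3: 64
  i=4: 702   i=5: 800   i=6: 959   i=7: 230
  i=8: 752   i=9: 921   i=10: 607
Match at i=10, j=11: x = 10·16 + 11 = 171.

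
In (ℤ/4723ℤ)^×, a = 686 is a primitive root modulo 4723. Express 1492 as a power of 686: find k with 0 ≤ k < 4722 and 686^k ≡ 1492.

2705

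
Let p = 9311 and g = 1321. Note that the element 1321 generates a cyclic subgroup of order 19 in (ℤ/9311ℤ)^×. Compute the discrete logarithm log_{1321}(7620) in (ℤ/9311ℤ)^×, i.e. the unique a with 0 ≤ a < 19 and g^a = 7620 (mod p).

Successive powers of 1321 modulo 9311:
  1321^0=1  1321^1=1321  1321^2=3884  1321^3=403  1321^4=1636  1321^5=1004
  1321^6=4122  1321^7=7538  1321^8=4239  1321^9=3808  1321^10=2428  1321^11=4404
  1321^12=7620
So 1321^12 ≡ 7620 (mod 9311), giving a = 12.

12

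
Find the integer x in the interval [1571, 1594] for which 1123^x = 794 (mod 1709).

1587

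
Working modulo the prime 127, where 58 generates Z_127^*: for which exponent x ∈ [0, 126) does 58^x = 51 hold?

Baby-step giant-step with m = ceil(sqrt(126)) = 12.
Baby table (58^j mod 127 for j=0..11):
  0:1  1:58  2:62  3:40  4:34  5:67  6:76  7:90
  8:13  9:119  10:44  11:12
Giant step factor: 58^(-12) ≡ 25 (mod 127).
Scan 51·25^i mod 127 for i = 0, 1, …:
  i=0: 51   i=1: 5   i=2: 125   i=3: 77
  i=4: 20   i=5: 119
Match at i=5, j=9: x = 5·12 + 9 = 69.

69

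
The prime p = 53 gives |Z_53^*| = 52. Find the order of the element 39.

52

The order of 39 must divide p − 1 = 52 = 2^2 · 13.
Divisors: 1, 2, 4, 13, 26, 52.
Check each in increasing order: 39^1 ≡ 39;  39^2 ≡ 37;  39^4 ≡ 44;  39^13 ≡ 30;  39^26 ≡ 52;  39^52 ≡ 1.
Smallest exponent giving 1 is 52.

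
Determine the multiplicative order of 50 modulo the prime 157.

12

The order of 50 must divide p − 1 = 156 = 2^2 · 3 · 13.
Divisors: 1, 2, 3, 4, 6, 12, 13, 26, 39, 52, 78, 156.
Check each in increasing order: 50^1 ≡ 50;  50^2 ≡ 145;  50^3 ≡ 28;  50^4 ≡ 144;  50^6 ≡ 156;  50^12 ≡ 1.
Smallest exponent giving 1 is 12.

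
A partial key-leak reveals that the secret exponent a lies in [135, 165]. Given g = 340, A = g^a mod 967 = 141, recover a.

164

Compute 340^135 mod 967 = 328, then multiply by 340 repeatedly:
  340^135=328  340^136=315  340^137=730  340^138=648  340^139=811
  340^140=145  340^141=950  340^142=22  340^143=711  340^144=957
  340^145=468  340^146=532  340^147=51  340^148=901  340^149=768
  340^150=30  340^151=530  340^152=338  340^153=814  340^154=198
  340^155=597  340^156=877  340^157=344  340^158=920  340^159=459
  340^160=373  340^161=143  340^162=270  340^163=902  340^164=141
Found 141 at exponent 164.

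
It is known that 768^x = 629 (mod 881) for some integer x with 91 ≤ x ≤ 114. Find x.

105

Compute 768^91 mod 881 = 129, then multiply by 768 repeatedly:
  768^91=129  768^92=400  768^93=612  768^94=443  768^95=158
  768^96=647  768^97=12  768^98=406  768^99=815  768^100=410
  768^101=363  768^102=388  768^103=206  768^104=509  768^105=629
Found 629 at exponent 105.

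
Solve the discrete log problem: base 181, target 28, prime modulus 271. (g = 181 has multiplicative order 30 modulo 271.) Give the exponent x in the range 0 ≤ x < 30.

10

Successive powers of 181 modulo 271:
  181^0=1  181^1=181  181^2=241  181^3=261  181^4=87  181^5=29
  181^6=100  181^7=214  181^8=252  181^9=84  181^10=28
So 181^10 ≡ 28 (mod 271), giving x = 10.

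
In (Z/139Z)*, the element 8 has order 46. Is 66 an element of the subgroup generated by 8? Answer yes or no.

66 ∈ ⟨8⟩ iff 66^46 ≡ 1 (mod 139), since |⟨8⟩| = 46.
66^46 mod 139 = 96.
Since 96 ≠ 1, 66 does not lie in the subgroup.

no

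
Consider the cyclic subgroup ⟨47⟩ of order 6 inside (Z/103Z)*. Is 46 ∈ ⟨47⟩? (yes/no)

yes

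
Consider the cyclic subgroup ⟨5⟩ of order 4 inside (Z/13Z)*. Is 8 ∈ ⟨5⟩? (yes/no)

yes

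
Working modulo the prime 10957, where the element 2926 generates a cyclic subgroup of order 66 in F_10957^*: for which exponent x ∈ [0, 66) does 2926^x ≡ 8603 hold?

50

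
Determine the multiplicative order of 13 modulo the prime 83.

The order of 13 must divide p − 1 = 82 = 2 · 41.
Divisors: 1, 2, 41, 82.
Check each in increasing order: 13^1 ≡ 13;  13^2 ≡ 3;  13^41 ≡ 82;  13^82 ≡ 1.
Smallest exponent giving 1 is 82.

82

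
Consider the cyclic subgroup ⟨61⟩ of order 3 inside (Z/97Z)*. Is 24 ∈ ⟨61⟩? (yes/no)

no

24 ∈ ⟨61⟩ iff 24^3 ≡ 1 (mod 97), since |⟨61⟩| = 3.
24^3 mod 97 = 50.
Since 50 ≠ 1, 24 does not lie in the subgroup.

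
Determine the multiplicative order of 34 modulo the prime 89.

The order of 34 must divide p − 1 = 88 = 2^3 · 11.
Divisors: 1, 2, 4, 8, 11, 22, 44, 88.
Check each in increasing order: 34^1 ≡ 34;  34^2 ≡ 88;  34^4 ≡ 1.
Smallest exponent giving 1 is 4.

4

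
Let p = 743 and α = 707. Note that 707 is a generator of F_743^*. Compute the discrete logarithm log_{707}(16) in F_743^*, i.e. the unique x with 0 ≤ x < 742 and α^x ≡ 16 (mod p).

488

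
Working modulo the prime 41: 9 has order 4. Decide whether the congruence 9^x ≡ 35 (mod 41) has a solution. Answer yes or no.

no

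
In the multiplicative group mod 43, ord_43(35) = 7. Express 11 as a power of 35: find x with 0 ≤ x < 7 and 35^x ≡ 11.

4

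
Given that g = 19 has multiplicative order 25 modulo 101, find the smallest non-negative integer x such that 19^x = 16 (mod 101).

Successive powers of 19 modulo 101:
  19^0=1  19^1=19  19^2=58  19^3=92  19^4=31  19^5=84
  19^6=81  19^7=24  19^8=52  19^9=79  19^10=87  19^11=37
  19^12=97  19^13=25  19^14=71  19^15=36  19^16=78  19^17=68
  19^18=80  19^19=5  19^20=95  19^21=88  19^22=56  19^23=54
  19^24=16
So 19^24 ≡ 16 (mod 101), giving x = 24.

24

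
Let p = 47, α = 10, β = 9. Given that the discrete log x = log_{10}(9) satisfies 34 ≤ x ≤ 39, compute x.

Compute 10^34 mod 47 = 25, then multiply by 10 repeatedly:
  10^34=25  10^35=15  10^36=9
Found 9 at exponent 36.

36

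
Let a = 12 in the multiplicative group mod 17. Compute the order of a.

16

The order of 12 must divide p − 1 = 16 = 2^4.
Divisors: 1, 2, 4, 8, 16.
Check each in increasing order: 12^1 ≡ 12;  12^2 ≡ 8;  12^4 ≡ 13;  12^8 ≡ 16;  12^16 ≡ 1.
Smallest exponent giving 1 is 16.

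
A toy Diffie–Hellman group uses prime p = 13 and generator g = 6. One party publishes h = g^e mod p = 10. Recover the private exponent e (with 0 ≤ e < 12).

2

Successive powers of 6 modulo 13:
  6^0=1  6^1=6  6^2=10
So 6^2 ≡ 10 (mod 13), giving e = 2.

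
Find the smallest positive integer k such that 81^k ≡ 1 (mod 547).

7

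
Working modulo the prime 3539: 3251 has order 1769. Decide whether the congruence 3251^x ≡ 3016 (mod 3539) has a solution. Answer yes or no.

3016 ∈ ⟨3251⟩ iff 3016^1769 ≡ 1 (mod 3539), since |⟨3251⟩| = 1769.
3016^1769 mod 3539 = 3538.
Since 3538 ≠ 1, 3016 does not lie in the subgroup.

no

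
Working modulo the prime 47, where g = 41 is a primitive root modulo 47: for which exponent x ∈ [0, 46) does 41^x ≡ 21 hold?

28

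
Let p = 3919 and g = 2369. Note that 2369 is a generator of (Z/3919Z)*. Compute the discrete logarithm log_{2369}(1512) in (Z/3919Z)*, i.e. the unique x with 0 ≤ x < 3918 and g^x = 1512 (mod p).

2091

Baby-step giant-step with m = ceil(sqrt(3918)) = 63.
Baby table (2369^j mod 3919 for j=0..62):
  0:1  1:2369  2:153  3:1909  4:3814  5:2071  6:3530  7:3343
  8:3187  9:2009  10:1655  11:1695  12:2399  13:681  14:2580  15:2299
  16:2840  17:2956  18:3430  19:1583  20:3563  21:3140  22:398  23:2302
  24:2109  25:3415  26:1319  27:1268  28:1938  29:1973  30:2589  31:106
  32:298  33:542  34:2485  35:627  36:62  37:1875  38:1648  39:788
  40:1328  41:2994  42:3315  43:3478  44:1644  45:3069  46:716  47:3196
  48:3735  49:3032  50:3200  51:1454  52:3644  53:2998  54:1034  55:171
  56:1442  57:2649  58:1162  59:1640  60:1431  61:104  62:3398
Giant step factor: 2369^(-63) ≡ 548 (mod 3919).
Scan 1512·548^i mod 3919 for i = 0, 1, …:
  i=0: 1512   i=1: 1667   i=2: 389   i=3: 1546
  i=4: 704   i=5: 1730   i=6: 3561   i=7: 3685
  i=8: 1095   i=9: 453     …   i=32: 1828
  i=33: 2399
Match at i=33, j=12: x = 33·63 + 12 = 2091.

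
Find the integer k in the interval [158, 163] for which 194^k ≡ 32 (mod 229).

159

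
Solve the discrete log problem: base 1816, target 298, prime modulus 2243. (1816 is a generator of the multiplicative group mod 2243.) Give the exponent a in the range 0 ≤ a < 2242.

Baby-step giant-step with m = ceil(sqrt(2242)) = 48.
Baby table (1816^j mod 2243 for j=0..47):
  0:1  1:1816  2:646  3:47  4:118  5:1203  6:2209  7:1060
  8:466  9:645  10:474  11:1715  12:1156  13:2091  14:2100  15:500
  16:1828  17:8  18:1070  19:682  20:376  21:944  22:652  23:1971
  24:1751  25:1485  26:674  27:1549  28:262  29:276  30:1027  31:1099
  32:1757  33:1166  34:64  35:1831  36:970  37:765  38:823  39:730
  40:67  41:550  42:665  43:906  44:1177  45:2096  46:2208  47:1487
Giant step factor: 1816^(-48) ≡ 2081 (mod 2243).
Scan 298·2081^i mod 2243 for i = 0, 1, …:
  i=0: 298   i=1: 1070
Match at i=1, j=18: a = 1·48 + 18 = 66.

66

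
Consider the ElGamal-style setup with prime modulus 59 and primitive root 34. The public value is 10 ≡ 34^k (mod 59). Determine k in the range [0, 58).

3

Successive powers of 34 modulo 59:
  34^0=1  34^1=34  34^2=35  34^3=10
So 34^3 ≡ 10 (mod 59), giving k = 3.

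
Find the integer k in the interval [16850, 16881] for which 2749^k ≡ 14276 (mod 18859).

16861

Compute 2749^16850 mod 18859 = 9741, then multiply by 2749 repeatedly:
  2749^16850=9741  2749^16851=17088  2749^16852=16002  2749^16853=10310  2749^16854=15972
  2749^16855=3276  2749^16856=9981  2749^16857=16783  2749^16858=7353  2749^16859=15408
  2749^16860=18137  2749^16861=14276
Found 14276 at exponent 16861.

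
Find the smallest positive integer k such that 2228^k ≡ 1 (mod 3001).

375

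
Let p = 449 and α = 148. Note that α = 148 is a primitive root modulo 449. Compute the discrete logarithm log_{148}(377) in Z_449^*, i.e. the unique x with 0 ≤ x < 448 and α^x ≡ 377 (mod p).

Baby-step giant-step with m = ceil(sqrt(448)) = 22.
Baby table (148^j mod 449 for j=0..21):
  0:1  1:148  2:352  3:12  4:429  5:183  6:144  7:209
  8:400  9:381  10:263  11:310  12:82  13:13  14:128  15:86
  16:156  17:189  18:134  19:76  20:23  21:261
Giant step factor: 148^(-22) ≡ 417 (mod 449).
Scan 377·417^i mod 449 for i = 0, 1, …:
  i=0: 377   i=1: 59   i=2: 357   i=3: 250
  i=4: 82
Match at i=4, j=12: x = 4·22 + 12 = 100.

100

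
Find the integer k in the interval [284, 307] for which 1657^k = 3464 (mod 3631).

Compute 1657^284 mod 3631 = 1819, then multiply by 1657 repeatedly:
  1657^284=1819  1657^285=353  1657^286=330  1657^287=2160  1657^288=2585
  1657^289=2396  1657^290=1489  1657^291=1824  1657^292=1376  1657^293=3395
  1657^294=1096  1657^295=572  1657^296=113  1657^297=2060  1657^298=280
  1657^299=2823  1657^300=983  1657^301=2143  1657^302=3464
Found 3464 at exponent 302.

302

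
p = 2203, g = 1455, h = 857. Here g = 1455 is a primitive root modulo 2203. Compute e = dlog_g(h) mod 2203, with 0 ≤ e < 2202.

Baby-step giant-step with m = ceil(sqrt(2202)) = 47.
Baby table (1455^j mod 2203 for j=0..46):
  0:1  1:1455  2:2145  3:1527  4:1161  5:1757  6:955  7:1635
  8:1888  9:2102  10:646  11:1452  12:2186  13:1701  14:986  15:477
  16:90  17:973  18:1389  19:844  20:949  21:1717  22:33  23:1752
  24:289  25:1925  26:862  27:703  28:673  29:1083  30:620  31:1073
  32:1491  33:1653  34:1642  35:1058  36:1696  37:320  38:767  39:1267
  40:1777  41:1416  42:475  43:1586  44:1089  45:538  46:725
Giant step factor: 1455^(-47) ≡ 1990 (mod 2203).
Scan 857·1990^i mod 2203 for i = 0, 1, …:
  i=0: 857   i=1: 308   i=2: 486   i=3: 23
  i=4: 1710   i=5: 1468   i=6: 142   i=7: 596
  i=8: 826   i=9: 302     …   i=24: 707
  i=25: 1416
Match at i=25, j=41: e = 25·47 + 41 = 1216.

1216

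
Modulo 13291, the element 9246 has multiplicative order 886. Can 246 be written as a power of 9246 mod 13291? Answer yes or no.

246 ∈ ⟨9246⟩ iff 246^886 ≡ 1 (mod 13291), since |⟨9246⟩| = 886.
246^886 mod 13291 = 1275.
Since 1275 ≠ 1, 246 does not lie in the subgroup.

no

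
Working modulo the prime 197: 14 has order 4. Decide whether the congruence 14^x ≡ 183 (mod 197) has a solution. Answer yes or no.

183 ∈ ⟨14⟩ iff 183^4 ≡ 1 (mod 197), since |⟨14⟩| = 4.
183^4 mod 197 = 1.
Since 1 = 1, 183 lies in the subgroup.

yes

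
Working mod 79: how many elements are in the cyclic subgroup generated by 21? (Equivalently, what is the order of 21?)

13

The order of 21 must divide p − 1 = 78 = 2 · 3 · 13.
Divisors: 1, 2, 3, 6, 13, 26, 39, 78.
Check each in increasing order: 21^1 ≡ 21;  21^2 ≡ 46;  21^3 ≡ 18;  21^6 ≡ 8;  21^13 ≡ 1.
Smallest exponent giving 1 is 13.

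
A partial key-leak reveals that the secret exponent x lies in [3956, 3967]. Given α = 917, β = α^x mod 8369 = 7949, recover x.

Compute 917^3956 mod 8369 = 934, then multiply by 917 repeatedly:
  917^3956=934  917^3957=2840  917^3958=1521  917^3959=5503  917^3960=8113
  917^3961=7949
Found 7949 at exponent 3961.

3961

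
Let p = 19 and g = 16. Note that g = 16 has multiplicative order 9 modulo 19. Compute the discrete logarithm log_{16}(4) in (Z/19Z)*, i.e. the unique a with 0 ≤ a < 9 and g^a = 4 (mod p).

Successive powers of 16 modulo 19:
  16^0=1  16^1=16  16^2=9  16^3=11  16^4=5  16^5=4
So 16^5 ≡ 4 (mod 19), giving a = 5.

5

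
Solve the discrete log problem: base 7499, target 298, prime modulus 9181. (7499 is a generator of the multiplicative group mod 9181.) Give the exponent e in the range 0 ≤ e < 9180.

Baby-step giant-step with m = ceil(sqrt(9180)) = 96.
Baby table (7499^j mod 9181 for j=0..95):
  0:1  1:7499  2:1376  3:8361  4:2090  5:943  6:2187  7:3047
  8:7125  9:6136  10:7873  11:5797  12:8849  13:7564  14:2218  15:5991
  16:3876  17:8259  18:8396  19:7487  20:3198  21:1030  22:2749  23:3406
  24:52  25:4346  26:7285  27:3265  28:7689  29:3131  30:3552  31:2367
  32:3260  33:6918  34:5432  35:7652  36:1098  37:7726  38:5164  39:8559
  40:8751  41:7142  42:5085  43:3722  44:1038  45:7655  46:5233  47:2673
  48:2704  49:5648  50:2399  51:4522  52:5045  53:6735  54:1084  55:3731
  56:4262  57:1677  58:7034  59:3121  60:2010  61:6969  62:2279  63:4380
  64:5183  65:4144  66:7352  67:743  68:8071  69:3277  70:5867  71:1281
  72:2893  73:9085  74:5395  75:5619  76:5272  77:1342  78:1282  79:1211
  80:1280  81:4575  82:7709  83:6215  84:3529  85:4329  86:8336  87:7416
  88:3267  89:4325  90:5883  91:1912  92:6547  93:5146  94:2111  95:2345
Giant step factor: 7499^(-96) ≡ 2954 (mod 9181).
Scan 298·2954^i mod 9181 for i = 0, 1, …:
  i=0: 298   i=1: 8097   i=2: 2033   i=3: 1108
  i=4: 4596   i=5: 7066   i=6: 4551   i=7: 2670
  i=8: 701   i=9: 5029     …   i=48: 3357
  i=49: 1098
Match at i=49, j=36: e = 49·96 + 36 = 4740.

4740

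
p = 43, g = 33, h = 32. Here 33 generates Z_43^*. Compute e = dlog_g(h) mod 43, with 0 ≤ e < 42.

3

Baby-step giant-step with m = ceil(sqrt(42)) = 7.
Baby table (33^j mod 43 for j=0..6):
  0:1  1:33  2:14  3:32  4:24  5:18  6:35
Giant step factor: 33^(-7) ≡ 7 (mod 43).
Scan 32·7^i mod 43 for i = 0, 1, …:
  i=0: 32
Match at i=0, j=3: e = 0·7 + 3 = 3.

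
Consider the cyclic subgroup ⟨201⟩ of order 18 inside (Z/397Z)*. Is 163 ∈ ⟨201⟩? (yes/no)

no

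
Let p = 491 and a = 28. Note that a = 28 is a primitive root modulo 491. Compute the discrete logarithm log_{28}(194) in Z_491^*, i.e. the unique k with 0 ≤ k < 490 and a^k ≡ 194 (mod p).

131

Baby-step giant-step with m = ceil(sqrt(490)) = 23.
Baby table (28^j mod 491 for j=0..22):
  0:1  1:28  2:293  3:348  4:415  5:327  6:318  7:66
  8:375  9:189  10:382  11:385  12:469  13:366  14:428  15:200
  16:199  17:171  18:369  19:21  20:97  21:261  22:434
Giant step factor: 28^(-23) ≡ 487 (mod 491).
Scan 194·487^i mod 491 for i = 0, 1, …:
  i=0: 194   i=1: 206   i=2: 158   i=3: 350
  i=4: 73   i=5: 199
Match at i=5, j=16: k = 5·23 + 16 = 131.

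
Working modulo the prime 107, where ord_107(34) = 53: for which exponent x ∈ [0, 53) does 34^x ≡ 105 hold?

23

Baby-step giant-step with m = ceil(sqrt(53)) = 8.
Baby table (34^j mod 107 for j=0..7):
  0:1  1:34  2:86  3:35  4:13  5:14  6:48  7:27
Giant step factor: 34^(-8) ≡ 19 (mod 107).
Scan 105·19^i mod 107 for i = 0, 1, …:
  i=0: 105   i=1: 69   i=2: 27
Match at i=2, j=7: x = 2·8 + 7 = 23.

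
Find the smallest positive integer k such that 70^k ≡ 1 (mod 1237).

The order of 70 must divide p − 1 = 1236 = 2^2 · 3 · 103.
Divisors: 1, 2, 3, 4, 6, 12, 103, 206, 309, 412, 618, 1236.
Check each in increasing order: 70^1 ≡ 70;  70^2 ≡ 1189;  70^3 ≡ 351;  70^4 ≡ 1067;  70^6 ≡ 738;  70^12 ≡ 364;  70^103 ≡ 721;  70^206 ≡ 301;  70^309 ≡ 546;  70^412 ≡ 300;  70^618 ≡ 1236;  70^1236 ≡ 1.
Smallest exponent giving 1 is 1236.

1236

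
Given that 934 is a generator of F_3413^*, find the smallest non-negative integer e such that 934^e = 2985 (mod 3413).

Baby-step giant-step with m = ceil(sqrt(3412)) = 59.
Baby table (934^j mod 3413 for j=0..58):
  0:1  1:934  2:2041  3:1840  4:1821  5:1140  6:3317  7:2487
  8:2018  9:836  10:2660  11:3189  12:2390  13:158  14:813  15:1656
  16:615  17:1026  18:2644  19:1897  20:451  21:1435  22:2394  23:481
  24:2151  25:2190  26:1073  27:2173  28:2260  29:1606  30:1697  31:1366
  32:2795  33:2998  34:1472  35:2822  36:912  37:1971  38:1307  39:2297
  40:2034  41:2128  42:1186  43:1912  44:809  45:1333  46:2690  47:492
  48:2186  49:750  50:835  51:1726  52:1148  53:550  54:1750  55:3086
  56:1752  57:1541  58:2421
Giant step factor: 934^(-59) ≡ 2875 (mod 3413).
Scan 2985·2875^i mod 3413 for i = 0, 1, …:
  i=0: 2985   i=1: 1593   i=2: 3042   i=3: 1644
  i=4: 2908   i=5: 2063   i=6: 2744   i=7: 1557
  i=8: 1932   i=9: 1549     …   i=20: 1260
  i=21: 1307
Match at i=21, j=38: e = 21·59 + 38 = 1277.

1277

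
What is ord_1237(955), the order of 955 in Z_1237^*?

309

The order of 955 must divide p − 1 = 1236 = 2^2 · 3 · 103.
Divisors: 1, 2, 3, 4, 6, 12, 103, 206, 309, 412, 618, 1236.
Check each in increasing order: 955^1 ≡ 955;  955^2 ≡ 356;  955^3 ≡ 1042;  955^4 ≡ 562;  955^6 ≡ 915;  955^12 ≡ 1013;  955^103 ≡ 300;  955^206 ≡ 936;  955^309 ≡ 1.
Smallest exponent giving 1 is 309.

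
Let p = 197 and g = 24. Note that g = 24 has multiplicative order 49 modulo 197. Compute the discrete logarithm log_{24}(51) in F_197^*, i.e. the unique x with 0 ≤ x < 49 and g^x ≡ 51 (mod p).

37

Baby-step giant-step with m = ceil(sqrt(49)) = 7.
Baby table (24^j mod 197 for j=0..6):
  0:1  1:24  2:182  3:34  4:28  5:81  6:171
Giant step factor: 24^(-7) ≡ 191 (mod 197).
Scan 51·191^i mod 197 for i = 0, 1, …:
  i=0: 51   i=1: 88   i=2: 63   i=3: 16
  i=4: 101   i=5: 182
Match at i=5, j=2: x = 5·7 + 2 = 37.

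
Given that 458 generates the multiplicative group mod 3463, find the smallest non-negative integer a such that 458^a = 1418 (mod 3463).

Baby-step giant-step with m = ceil(sqrt(3462)) = 59.
Baby table (458^j mod 3463 for j=0..58):
  0:1  1:458  2:1984  3:1366  4:2288  5:2078  6:2862  7:1782
  8:2351  9:3228  10:3186  11:1265  12:1049  13:2548  14:3416  15:2715
  16:253  17:1595  18:3280  19:2761  20:543  21:2821  22:319  23:656
  24:2630  25:2879  26:2642  27:1449  28:2209  29:526  30:1961  31:1221
  32:1675  33:1827  34:2183  35:2470  36:2322  37:335  38:1058  39:3207
  40:494  41:1157  42:67  43:2982  44:1334  45:1484  46:924  47:706
  48:1289  49:1652  50:1682  51:1570  52:2219  53:1643  54:1023  55:1029
  56:314  57:1829  58:3099
Giant step factor: 458^(-59) ≡ 958 (mod 3463).
Scan 1418·958^i mod 3463 for i = 0, 1, …:
  i=0: 1418   i=1: 948   i=2: 878   i=3: 3078
  i=4: 1711   i=5: 1139   i=6: 317   i=7: 2405
  i=8: 1095   i=9: 3184     …   i=35: 1019
  i=36: 3099
Match at i=36, j=58: a = 36·59 + 58 = 2182.

2182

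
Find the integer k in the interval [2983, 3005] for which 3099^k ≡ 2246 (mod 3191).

3005

Compute 3099^2983 mod 3191 = 55, then multiply by 3099 repeatedly:
  3099^2983=55  3099^2984=1322  3099^2985=2825  3099^2986=1762  3099^2987=637
  3099^2988=2025  3099^2989=1969  3099^2990=739  3099^2991=2214  3099^2992=536
  3099^2993=1744  3099^2994=2293  3099^2995=2841  3099^2996=290  3099^2997=2039
  3099^2998=681  3099^2999=1168  3099^3000=1038  3099^3001=234  3099^3002=809
  3099^3003=2156  3099^3004=2681  3099^3005=2246
Found 2246 at exponent 3005.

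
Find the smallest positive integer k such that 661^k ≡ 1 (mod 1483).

247

The order of 661 must divide p − 1 = 1482 = 2 · 3 · 13 · 19.
Divisors: 1, 2, 3, 6, 13, 19, 26, 38, 39, 57, 78, 114, 247, 494, 741, 1482.
Check each in increasing order: 661^1 ≡ 661;  661^2 ≡ 919;  661^3 ≡ 912;  661^6 ≡ 1264;  661^13 ≡ 130;  661^19 ≡ 1190;  661^26 ≡ 587;  661^38 ≡ 1318;  661^39 ≡ 677;  661^57 ≡ 889;  661^78 ≡ 82;  661^114 ≡ 1365;  661^247 ≡ 1.
Smallest exponent giving 1 is 247.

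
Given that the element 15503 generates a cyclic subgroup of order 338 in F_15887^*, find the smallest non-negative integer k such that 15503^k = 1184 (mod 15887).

Baby-step giant-step with m = ceil(sqrt(338)) = 19.
Baby table (15503^j mod 15887 for j=0..18):
  0:1  1:15503  2:4473  3:14051  4:5996  5:1151  6:2852  7:1035
  8:15622  9:6438  10:6180  11:9930  12:15647  13:12725  14:6796  15:11691
  16:6677  17:9726  18:14548
Giant step factor: 15503^(-19) ≡ 6103 (mod 15887).
Scan 1184·6103^i mod 15887 for i = 0, 1, …:
  i=0: 1184   i=1: 13254   i=2: 8445   i=3: 2407
  i=4: 10333   i=5: 6796
Match at i=5, j=14: k = 5·19 + 14 = 109.

109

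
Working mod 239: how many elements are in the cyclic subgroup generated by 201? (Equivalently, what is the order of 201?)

The order of 201 must divide p − 1 = 238 = 2 · 7 · 17.
Divisors: 1, 2, 7, 14, 17, 34, 119, 238.
Check each in increasing order: 201^1 ≡ 201;  201^2 ≡ 10;  201^7 ≡ 1.
Smallest exponent giving 1 is 7.

7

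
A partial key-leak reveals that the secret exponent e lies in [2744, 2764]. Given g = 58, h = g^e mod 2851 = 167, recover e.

2757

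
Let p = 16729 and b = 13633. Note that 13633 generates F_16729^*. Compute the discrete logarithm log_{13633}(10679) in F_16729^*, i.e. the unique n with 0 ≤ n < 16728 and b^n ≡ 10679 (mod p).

Baby-step giant-step with m = ceil(sqrt(16728)) = 130.
Baby table (13633^j mod 16729 for j=0..129):
  0:1  1:13633  2:16228  3:12028  4:66  5:13141  6:392  7:7585
  8:4356  9:14127  10:9143  11:15469  12:3103  13:12287  14:1194  15:485
  16:4050  17:7950  18:11888  19:15281  20:16365  21:6101  22:15074  23:4806
  24:9434  25:1170  26:7873  27:16074  28:3671  29:10304  30:1019  31:6957
  32:8080  33:10904  34:338  35:7479  36:14681  37:317  38:5579  39:8473
  40:15393  41:4193  42:176  43:7161  44:12198  45:9074  46:11616  47:4214
  48:2076  49:13369  50:13851  51:10460  52:3184  53:12446  54:10800  55:4471
  56:9396  57:1715  58:10182  59:10693  60:1163  61:12816  62:2852  63:3120
  64:9842  65:9406  66:4213  67:5172  68:13870  69:1823  70:10394  71:6772
  72:12054  73:3215  74:115  75:11998  76:9301  77:11442  78:7590  79:5605
  80:11622  81:2367  82:15799  83:1892  84:14247  85:5661  86:5536  87:7769
  88:3478  89:5588  90:14067  91:10884  92:12071  93:770  94:8327  95:15726
  96:10423  97:633  98:14254  99:718  100:2029  101:8320  102:3940  103:13930
  104:82  105:13792  106:9105  107:16014  108:5412  109:6906  110:15415  111:2997
  112:5883  113:4113  114:13650  115:13783  116:3511  117:3794  118:14263  119:6312
  120:14249  121:16198  122:4534  123:15096  124:3610  125:15141  126:14851  127:9325
  128:4054  129:12295
Giant step factor: 13633^(-130) ≡ 5191 (mod 16729).
Scan 10679·5191^i mod 16729 for i = 0, 1, …:
  i=0: 10679   i=1: 11512   i=2: 2804   i=3: 1334
  i=4: 15717   i=5: 16343   i=6: 3754   i=7: 14458
  i=8: 5184   i=9: 9912     …   i=88: 2942
  i=89: 15074
Match at i=89, j=22: n = 89·130 + 22 = 11592.

11592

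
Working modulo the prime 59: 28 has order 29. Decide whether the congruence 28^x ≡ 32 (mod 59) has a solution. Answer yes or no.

32 ∈ ⟨28⟩ iff 32^29 ≡ 1 (mod 59), since |⟨28⟩| = 29.
32^29 mod 59 = 58.
Since 58 ≠ 1, 32 does not lie in the subgroup.

no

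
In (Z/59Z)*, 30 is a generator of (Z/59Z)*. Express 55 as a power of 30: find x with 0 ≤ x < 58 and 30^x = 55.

27

Successive powers of 30 modulo 59:
  30^0=1  30^1=30  30^2=15  30^3=37  30^4=48  30^5=24
  30^6=12  30^7=6  30^8=3  30^9=31  30^10=45  30^11=52
  30^12=26  30^13=13  30^14=36  30^15=18  30^16=9  30^17=34
  30^18=17  30^19=38  30^20=19  30^21=39  30^22=49  30^23=54
  30^24=27  30^25=43  30^26=51  30^27=55
So 30^27 ≡ 55 (mod 59), giving x = 27.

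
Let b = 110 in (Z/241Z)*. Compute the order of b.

240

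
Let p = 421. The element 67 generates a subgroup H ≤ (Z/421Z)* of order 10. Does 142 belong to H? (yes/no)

yes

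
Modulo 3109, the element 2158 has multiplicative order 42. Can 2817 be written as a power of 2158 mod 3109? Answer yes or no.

2817 ∈ ⟨2158⟩ iff 2817^42 ≡ 1 (mod 3109), since |⟨2158⟩| = 42.
2817^42 mod 3109 = 1315.
Since 1315 ≠ 1, 2817 does not lie in the subgroup.

no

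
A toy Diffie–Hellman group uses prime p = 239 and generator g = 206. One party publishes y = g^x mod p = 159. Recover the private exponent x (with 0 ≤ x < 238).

115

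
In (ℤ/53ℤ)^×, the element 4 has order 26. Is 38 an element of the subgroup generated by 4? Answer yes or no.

yes

38 ∈ ⟨4⟩ iff 38^26 ≡ 1 (mod 53), since |⟨4⟩| = 26.
38^26 mod 53 = 1.
Since 1 = 1, 38 lies in the subgroup.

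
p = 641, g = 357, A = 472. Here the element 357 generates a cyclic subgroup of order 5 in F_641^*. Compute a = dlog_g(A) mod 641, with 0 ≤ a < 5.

3

Successive powers of 357 modulo 641:
  357^0=1  357^1=357  357^2=531  357^3=472
So 357^3 ≡ 472 (mod 641), giving a = 3.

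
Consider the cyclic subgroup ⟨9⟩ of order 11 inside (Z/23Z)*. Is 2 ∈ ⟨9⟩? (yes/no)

2 ∈ ⟨9⟩ iff 2^11 ≡ 1 (mod 23), since |⟨9⟩| = 11.
2^11 mod 23 = 1.
Since 1 = 1, 2 lies in the subgroup.

yes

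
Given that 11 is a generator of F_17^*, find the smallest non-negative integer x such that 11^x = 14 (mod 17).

15

Successive powers of 11 modulo 17:
  11^0=1  11^1=11  11^2=2  11^3=5  11^4=4  11^5=10
  11^6=8  11^7=3  11^8=16  11^9=6  11^10=15  11^11=12
  11^12=13  11^13=7  11^14=9  11^15=14
So 11^15 ≡ 14 (mod 17), giving x = 15.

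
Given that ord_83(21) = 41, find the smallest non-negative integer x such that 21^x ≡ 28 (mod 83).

36

Baby-step giant-step with m = ceil(sqrt(41)) = 7.
Baby table (21^j mod 83 for j=0..6):
  0:1  1:21  2:26  3:48  4:12  5:3  6:63
Giant step factor: 21^(-7) ≡ 33 (mod 83).
Scan 28·33^i mod 83 for i = 0, 1, …:
  i=0: 28   i=1: 11   i=2: 31   i=3: 27
  i=4: 61   i=5: 21
Match at i=5, j=1: x = 5·7 + 1 = 36.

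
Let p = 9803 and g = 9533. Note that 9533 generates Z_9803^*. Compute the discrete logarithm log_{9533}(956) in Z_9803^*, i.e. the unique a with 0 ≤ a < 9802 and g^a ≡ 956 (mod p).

8493

Baby-step giant-step with m = ceil(sqrt(9802)) = 100.
Baby table (9533^j mod 9803 for j=0..99):
  0:1  1:9533  2:4279  3:1424  4:7640  5:5633  6:8358  7:7833
  8:2538  9:950  10:8181  11:6608  12:9789  13:3780  14:8715  15:9473
  16:873  17:9365  18:624  19:7974  20:3680  21:6306  22:3102  23:5518
  24:196  25:5898  26:5429  27:4620  28:7384  29:6132  30:1067  31:6000
  32:7298  33:9746  34:5587  35:1172  36:7059  37:5655  38:2418  39:3941
  40:4457  41:2379  42:4668  43:4227  44:5661  45:798  46:206  47:3198
  48:9007  49:9057  50:5360  51:3644  52:6223  53:5906  54:3269  55:9443
  56:8973  57:8434  58:6919  59:4243  60:1341  61:641  62:3384  63:7802
  64:1105  65:5543  66:3249  67:5040  68:1817  69:9363  70:1164  71:9219
  72:832  73:829  74:1639  75:8408  76:4136  77:822  78:3529  79:7864
  80:3971  81:6160  82:3310  83:8176  84:7958  85:8000  86:6463  87:9727
  88:914  89:8098  90:9412  91:7540  92:3224  93:1987  94:2675  95:3172
  96:6224  97:5636  98:7548  99:1064
Giant step factor: 9533^(-100) ≡ 2653 (mod 9803).
Scan 956·2653^i mod 9803 for i = 0, 1, …:
  i=0: 956   i=1: 7094   i=2: 8425   i=3: 685
  i=4: 3750   i=5: 8508   i=6: 5218   i=7: 1518
  i=8: 8024   i=9: 5359     …   i=83: 3330
  i=84: 1987
Match at i=84, j=93: a = 84·100 + 93 = 8493.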